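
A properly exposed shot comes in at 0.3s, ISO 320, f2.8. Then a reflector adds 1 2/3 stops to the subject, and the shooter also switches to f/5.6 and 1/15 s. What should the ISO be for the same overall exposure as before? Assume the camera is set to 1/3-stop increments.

Scene light: 1 2/3 stops brighter.
Aperture: f/2.8 → f/3.2 → f/3.5 → f/4 → f/4.5 → f/5 → f/5.6 — 2 stops stopped down (darker).
Shutter speed: 0.3 → 1/4 → 1/5 → 1/6 → 1/8 → 1/10 → 1/13 → 1/15 — 2 1/3 stops faster (darker).
Net so far: 2 2/3 stops darker. ISO: 320 → 400 → 500 → 640 → 800 → 1000 → 1250 → 1600 → 2000.

ISO 2000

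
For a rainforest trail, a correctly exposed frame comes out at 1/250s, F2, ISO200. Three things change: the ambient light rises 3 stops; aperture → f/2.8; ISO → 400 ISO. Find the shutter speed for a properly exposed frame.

1/2000s

Scene light: 3 stops brighter.
Aperture: f/2 → f/2.8 — 1 stop stopped down (darker).
ISO: 200 → 400 — 1 stop raised (brighter).
Net so far: 3 stops brighter. Shutter speed: 1/250 → 1/500 → 1/1000 → 1/2000.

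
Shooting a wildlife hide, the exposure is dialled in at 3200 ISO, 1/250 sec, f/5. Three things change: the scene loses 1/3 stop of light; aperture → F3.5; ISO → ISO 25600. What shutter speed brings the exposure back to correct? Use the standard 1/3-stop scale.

Scene light: 1/3 stop darker.
Aperture: f/5 → f/4.5 → f/4 → f/3.5 — 1 stop larger aperture (brighter).
ISO: 3200 → 4000 → 5000 → 6400 → 8000 → 10000 → 12800 → 16000 → 20000 → 25600 — 3 stops higher (brighter).
Net so far: 3 2/3 stops brighter. Shutter speed: 1/250 → 1/320 → 1/400 → 1/500 → 1/640 → 1/800 → 1/1000 → 1/1250 → 1/1600 → 1/2000 → 1/2500 → 1/3200.

1/3200s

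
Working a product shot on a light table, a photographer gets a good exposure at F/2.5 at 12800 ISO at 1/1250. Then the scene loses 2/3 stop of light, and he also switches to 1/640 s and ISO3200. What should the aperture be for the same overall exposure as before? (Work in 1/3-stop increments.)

Scene light: 2/3 stop darker.
Shutter speed: 1/1250 → 1/1000 → 1/800 → 1/640 — 1 stop longer (brighter).
ISO: 12800 → 10000 → 8000 → 6400 → 5000 → 4000 → 3200 — 2 stops dropped (darker).
Net so far: 1 2/3 stops darker. Aperture: f/2.5 → f/2.2 → f/2 → f/1.8 → f/1.6 → f/1.4.

f/1.4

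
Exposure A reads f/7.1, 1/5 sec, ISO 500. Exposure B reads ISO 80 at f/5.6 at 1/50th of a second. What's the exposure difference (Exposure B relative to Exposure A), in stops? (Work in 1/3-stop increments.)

Aperture: f/7.1 → f/6.3 → f/5.6 — 2/3 stop opened up (brighter).
Shutter speed: 1/5 → 1/6 → 1/8 → 1/10 → 1/13 → 1/15 → 1/20 → 1/25 → 1/30 → 1/40 → 1/50 — 3 1/3 stops faster (darker).
ISO: 500 → 400 → 320 → 250 → 200 → 160 → 125 → 100 → 80 — 2 2/3 stops lower (darker).
Net: +2/3 −3 1/3 −2 2/3 = −5 1/3 stops.

5 1/3 stops darker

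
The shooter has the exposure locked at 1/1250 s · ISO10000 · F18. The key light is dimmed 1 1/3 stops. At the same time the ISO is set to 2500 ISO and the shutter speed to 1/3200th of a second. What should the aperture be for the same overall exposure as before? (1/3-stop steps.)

f/3.5

Scene light: 1 1/3 stops darker.
ISO: 10000 → 8000 → 6400 → 5000 → 4000 → 3200 → 2500 — 2 stops lower (darker).
Shutter speed: 1/1250 → 1/1600 → 1/2000 → 1/2500 → 1/3200 — 1 1/3 stops shorter (darker).
Net so far: 4 2/3 stops darker. Aperture: f/18 → f/16 → f/14 → f/13 → f/11 → f/10 → f/9 → f/8 → f/7.1 → f/6.3 → f/5.6 → f/5 → f/4.5 → f/4 → f/3.5.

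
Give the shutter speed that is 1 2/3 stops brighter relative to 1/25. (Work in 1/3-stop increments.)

1/8s

Shutter speed: 1/25 → 1/20 → 1/15 → 1/13 → 1/10 → 1/8 — 1 2/3 stops longer (brighter).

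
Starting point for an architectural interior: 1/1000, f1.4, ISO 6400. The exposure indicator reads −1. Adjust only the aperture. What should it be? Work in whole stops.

f/1.0

Underexposed by 1 stop → need 1 stop brighter.
Aperture: f/1.4 → f/1.0.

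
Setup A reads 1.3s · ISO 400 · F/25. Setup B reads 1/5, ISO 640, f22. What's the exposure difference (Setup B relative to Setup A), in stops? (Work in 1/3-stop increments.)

1 2/3 stops darker

Aperture: f/25 → f/22 — 1/3 stop opened up (brighter).
Shutter speed: 1.3 → 1 → 0.8 → 0.6 → 0.5 → 0.4 → 0.3 → 1/4 → 1/5 — 2 2/3 stops shorter (darker).
ISO: 400 → 500 → 640 — 2/3 stop higher (brighter).
Net: +1/3 −2 2/3 +2/3 = −1 2/3 stops.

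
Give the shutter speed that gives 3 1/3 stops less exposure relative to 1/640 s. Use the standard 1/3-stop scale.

Shutter speed: 1/640 → 1/800 → 1/1000 → 1/1250 → 1/1600 → 1/2000 → 1/2500 → 1/3200 → 1/4000 → 1/5000 → 1/6400 — 3 1/3 stops faster (darker).

1/6400s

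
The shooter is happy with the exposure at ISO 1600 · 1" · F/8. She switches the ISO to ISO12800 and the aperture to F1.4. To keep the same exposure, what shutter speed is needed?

1/250s

ISO: 1600 → 3200 → 6400 → 12800 — 3 stops higher (brighter).
Aperture: f/8 → f/5.6 → f/4 → f/2.8 → f/2 → f/1.4 — 5 stops larger aperture (brighter).
Net change so far: 8 stops brighter. Offset with the shutter speed: 1 → 1/2 → 1/4 → 1/8 → 1/15 → 1/30 → 1/60 → 1/125 → 1/250.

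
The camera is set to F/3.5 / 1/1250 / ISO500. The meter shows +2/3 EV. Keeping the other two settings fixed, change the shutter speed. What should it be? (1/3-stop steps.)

1/2000s

Overexposed by 2/3 stop → need 2/3 stop darker.
Shutter speed: 1/1250 → 1/1600 → 1/2000.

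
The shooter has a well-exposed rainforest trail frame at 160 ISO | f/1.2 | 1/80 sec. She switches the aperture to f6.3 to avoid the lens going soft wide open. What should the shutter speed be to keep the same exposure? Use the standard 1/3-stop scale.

Aperture: f/1.2 → f/1.4 → f/1.6 → f/1.8 → f/2 → f/2.2 → f/2.5 → f/2.8 → f/3.2 → f/3.5 → f/4 → f/4.5 → f/5 → f/5.6 → f/6.3 — 4 2/3 stops narrower (darker).
Need 4 2/3 stops brighter from the shutter speed: 1/80 → 1/60 → 1/50 → 1/40 → 1/30 → 1/25 → 1/20 → 1/15 → 1/13 → 1/10 → 1/8 → 1/6 → 1/5 → 1/4 → 0.3.

0.3 s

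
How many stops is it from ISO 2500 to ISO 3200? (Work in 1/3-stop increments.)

1/3 stop

2500 → 3200 — count the steps: 1 third-stops = 1/3 stop.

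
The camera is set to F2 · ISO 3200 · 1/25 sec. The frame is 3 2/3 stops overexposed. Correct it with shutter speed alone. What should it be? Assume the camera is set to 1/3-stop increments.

Overexposed by 3 2/3 stops → need 3 2/3 stops darker.
Shutter speed: 1/25 → 1/30 → 1/40 → 1/50 → 1/60 → 1/80 → 1/100 → 1/125 → 1/160 → 1/200 → 1/250 → 1/320.

1/320s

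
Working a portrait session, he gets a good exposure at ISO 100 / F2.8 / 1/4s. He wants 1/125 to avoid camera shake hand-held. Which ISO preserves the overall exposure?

Shutter speed: 1/4 → 1/8 → 1/15 → 1/30 → 1/60 → 1/125 — 5 stops shorter (darker).
Need 5 stops brighter from the ISO: 100 → 200 → 400 → 800 → 1600 → 3200.

ISO 3200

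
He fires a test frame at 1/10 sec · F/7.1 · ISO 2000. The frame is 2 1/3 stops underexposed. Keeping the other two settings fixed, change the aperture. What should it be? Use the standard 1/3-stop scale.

f/3.2

Underexposed by 2 1/3 stops → need 2 1/3 stops brighter.
Aperture: f/7.1 → f/6.3 → f/5.6 → f/5 → f/4.5 → f/4 → f/3.5 → f/3.2.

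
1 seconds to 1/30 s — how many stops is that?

5 stops

1 → 1/2 → 1/4 → 1/8 → 1/15 → 1/30 — count the steps: 5 stops.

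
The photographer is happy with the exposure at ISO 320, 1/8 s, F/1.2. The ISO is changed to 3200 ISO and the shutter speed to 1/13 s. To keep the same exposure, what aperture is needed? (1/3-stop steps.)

ISO: 320 → 400 → 500 → 640 → 800 → 1000 → 1250 → 1600 → 2000 → 2500 → 3200 — 3 1/3 stops higher (brighter).
Shutter speed: 1/8 → 1/10 → 1/13 — 2/3 stop shorter (darker).
Net change so far: 2 2/3 stops brighter. Offset with the aperture: f/1.2 → f/1.4 → f/1.6 → f/1.8 → f/2 → f/2.2 → f/2.5 → f/2.8 → f/3.2.

f/3.2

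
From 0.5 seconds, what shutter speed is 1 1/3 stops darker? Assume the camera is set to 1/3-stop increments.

1/5s

Shutter speed: 0.5 → 0.4 → 0.3 → 1/4 → 1/5 — 1 1/3 stops faster (darker).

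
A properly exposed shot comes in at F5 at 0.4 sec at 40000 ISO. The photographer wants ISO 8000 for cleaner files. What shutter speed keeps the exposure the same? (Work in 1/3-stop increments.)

2 s

ISO: 40000 → 32000 → 25600 → 20000 → 16000 → 12800 → 10000 → 8000 — 2 1/3 stops lower (darker).
Need 2 1/3 stops brighter from the shutter speed: 0.4 → 0.5 → 0.6 → 0.8 → 1 → 1.3 → 1.6 → 2.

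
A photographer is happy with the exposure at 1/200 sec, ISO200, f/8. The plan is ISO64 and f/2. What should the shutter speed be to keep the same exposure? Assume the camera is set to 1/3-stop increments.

1/1000s

ISO: 200 → 160 → 125 → 100 → 80 → 64 — 1 2/3 stops lower (darker).
Aperture: f/8 → f/7.1 → f/6.3 → f/5.6 → f/5 → f/4.5 → f/4 → f/3.5 → f/3.2 → f/2.8 → f/2.5 → f/2.2 → f/2 — 4 stops wider (brighter).
Net change so far: 2 1/3 stops brighter. Offset with the shutter speed: 1/200 → 1/250 → 1/320 → 1/400 → 1/500 → 1/640 → 1/800 → 1/1000.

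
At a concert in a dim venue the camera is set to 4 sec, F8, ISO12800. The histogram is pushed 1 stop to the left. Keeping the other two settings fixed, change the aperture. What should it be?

Underexposed by 1 stop → need 1 stop brighter.
Aperture: f/8 → f/5.6.

f/5.6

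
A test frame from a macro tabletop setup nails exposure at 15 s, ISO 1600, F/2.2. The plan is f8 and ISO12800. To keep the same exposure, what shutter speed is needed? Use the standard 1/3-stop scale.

Aperture: f/2.2 → f/2.5 → f/2.8 → f/3.2 → f/3.5 → f/4 → f/4.5 → f/5 → f/5.6 → f/6.3 → f/7.1 → f/8 — 3 2/3 stops stopped down (darker).
ISO: 1600 → 2000 → 2500 → 3200 → 4000 → 5000 → 6400 → 8000 → 10000 → 12800 — 3 stops higher (brighter).
Net change so far: 2/3 stop darker. Offset with the shutter speed: 15 → 20 → 25.

25 s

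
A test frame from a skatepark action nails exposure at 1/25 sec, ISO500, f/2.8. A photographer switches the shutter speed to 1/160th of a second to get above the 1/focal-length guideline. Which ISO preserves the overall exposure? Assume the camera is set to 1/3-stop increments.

Shutter speed: 1/25 → 1/30 → 1/40 → 1/50 → 1/60 → 1/80 → 1/100 → 1/125 → 1/160 — 2 2/3 stops shorter (darker).
Need 2 2/3 stops brighter from the ISO: 500 → 640 → 800 → 1000 → 1250 → 1600 → 2000 → 2500 → 3200.

ISO 3200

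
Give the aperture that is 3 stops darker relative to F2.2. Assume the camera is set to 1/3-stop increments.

Aperture: f/2.2 → f/2.5 → f/2.8 → f/3.2 → f/3.5 → f/4 → f/4.5 → f/5 → f/5.6 → f/6.3 — 3 stops smaller aperture (darker).

f/6.3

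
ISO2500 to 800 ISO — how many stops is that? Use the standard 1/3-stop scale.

1 2/3 stops

2500 → 2000 → 1600 → 1250 → 1000 → 800 — count the steps: 5 third-stops = 1 2/3 stops.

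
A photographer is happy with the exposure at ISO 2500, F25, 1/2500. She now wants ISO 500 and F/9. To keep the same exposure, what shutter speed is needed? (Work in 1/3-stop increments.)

ISO: 2500 → 2000 → 1600 → 1250 → 1000 → 800 → 640 → 500 — 2 1/3 stops dropped (darker).
Aperture: f/25 → f/22 → f/20 → f/18 → f/16 → f/14 → f/13 → f/11 → f/10 → f/9 — 3 stops larger aperture (brighter).
Net change so far: 2/3 stop brighter. Offset with the shutter speed: 1/2500 → 1/3200 → 1/4000.

1/4000s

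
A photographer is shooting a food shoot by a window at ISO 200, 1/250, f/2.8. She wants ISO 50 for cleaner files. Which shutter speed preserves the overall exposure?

ISO: 200 → 100 → 50 — 2 stops lower (darker).
Need 2 stops brighter from the shutter speed: 1/250 → 1/125 → 1/60.

1/60s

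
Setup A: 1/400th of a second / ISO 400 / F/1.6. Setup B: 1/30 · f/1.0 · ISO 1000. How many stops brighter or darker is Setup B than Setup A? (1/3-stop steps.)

6 1/3 stops brighter

Aperture: f/1.6 → f/1.4 → f/1.2 → f/1.1 → f/1.0 — 1 1/3 stops wider (brighter).
Shutter speed: 1/400 → 1/320 → 1/250 → 1/200 → 1/160 → 1/125 → 1/100 → 1/80 → 1/60 → 1/50 → 1/40 → 1/30 — 3 2/3 stops slower (brighter).
ISO: 400 → 500 → 640 → 800 → 1000 — 1 1/3 stops higher (brighter).
Net: +1 1/3 +3 2/3 +1 1/3 = +6 1/3 stops.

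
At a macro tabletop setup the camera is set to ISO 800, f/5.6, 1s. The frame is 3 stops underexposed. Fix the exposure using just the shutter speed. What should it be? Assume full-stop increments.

8 s

Underexposed by 3 stops → need 3 stops brighter.
Shutter speed: 1 → 2 → 4 → 8.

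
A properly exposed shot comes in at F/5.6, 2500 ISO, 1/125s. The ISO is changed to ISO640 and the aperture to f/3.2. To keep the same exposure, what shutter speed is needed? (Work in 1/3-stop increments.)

ISO: 2500 → 2000 → 1600 → 1250 → 1000 → 800 → 640 — 2 stops dropped (darker).
Aperture: f/5.6 → f/5 → f/4.5 → f/4 → f/3.5 → f/3.2 — 1 2/3 stops larger aperture (brighter).
Net change so far: 1/3 stop darker. Offset with the shutter speed: 1/125 → 1/100.

1/100s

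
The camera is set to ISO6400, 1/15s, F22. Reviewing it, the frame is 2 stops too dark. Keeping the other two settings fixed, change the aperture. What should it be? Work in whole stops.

f/11

Underexposed by 2 stops → need 2 stops brighter.
Aperture: f/22 → f/16 → f/11.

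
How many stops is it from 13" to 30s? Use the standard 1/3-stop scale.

1 1/3 stops

13 → 15 → 20 → 25 → 30 — count the steps: 4 third-stops = 1 1/3 stops.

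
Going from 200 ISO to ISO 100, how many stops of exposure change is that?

1 stop

200 → 100 — count the steps: 1 stop.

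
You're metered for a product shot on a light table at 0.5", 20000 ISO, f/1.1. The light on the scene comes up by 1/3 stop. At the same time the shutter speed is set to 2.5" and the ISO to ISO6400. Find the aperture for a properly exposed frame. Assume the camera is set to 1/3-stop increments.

f/1.6

Scene light: 1/3 stop brighter.
Shutter speed: 0.5 → 0.6 → 0.8 → 1 → 1.3 → 1.6 → 2 → 2.5 — 2 1/3 stops longer (brighter).
ISO: 20000 → 16000 → 12800 → 10000 → 8000 → 6400 — 1 2/3 stops lower (darker).
Net so far: 1 stop brighter. Aperture: f/1.1 → f/1.2 → f/1.4 → f/1.6.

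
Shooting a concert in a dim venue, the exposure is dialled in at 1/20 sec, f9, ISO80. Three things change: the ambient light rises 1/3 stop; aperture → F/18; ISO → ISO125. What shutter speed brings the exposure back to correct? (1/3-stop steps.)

Scene light: 1/3 stop brighter.
Aperture: f/9 → f/10 → f/11 → f/13 → f/14 → f/16 → f/18 — 2 stops narrower (darker).
ISO: 80 → 100 → 125 — 2/3 stop higher (brighter).
Net so far: 1 stop darker. Shutter speed: 1/20 → 1/15 → 1/13 → 1/10.

1/10s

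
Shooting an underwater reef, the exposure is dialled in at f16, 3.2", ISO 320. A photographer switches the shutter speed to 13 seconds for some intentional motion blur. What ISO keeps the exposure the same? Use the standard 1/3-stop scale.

Shutter speed: 3.2 → 4 → 5 → 6 → 8 → 10 → 13 — 2 stops slower (brighter).
Need 2 stops darker from the ISO: 320 → 250 → 200 → 160 → 125 → 100 → 80.

ISO 80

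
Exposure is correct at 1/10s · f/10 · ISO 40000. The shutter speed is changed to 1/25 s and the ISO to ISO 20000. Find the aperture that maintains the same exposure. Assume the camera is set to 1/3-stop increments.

f/4.5

Shutter speed: 1/10 → 1/13 → 1/15 → 1/20 → 1/25 — 1 1/3 stops faster (darker).
ISO: 40000 → 32000 → 25600 → 20000 — 1 stop lower (darker).
Net change so far: 2 1/3 stops darker. Offset with the aperture: f/10 → f/9 → f/8 → f/7.1 → f/6.3 → f/5.6 → f/5 → f/4.5.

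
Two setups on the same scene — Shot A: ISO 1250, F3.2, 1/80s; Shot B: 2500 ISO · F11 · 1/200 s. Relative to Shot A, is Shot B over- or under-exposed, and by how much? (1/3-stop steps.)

4 stops darker

Aperture: f/3.2 → f/3.5 → f/4 → f/4.5 → f/5 → f/5.6 → f/6.3 → f/7.1 → f/8 → f/9 → f/10 → f/11 — 3 2/3 stops narrower (darker).
Shutter speed: 1/80 → 1/100 → 1/125 → 1/160 → 1/200 — 1 1/3 stops shorter (darker).
ISO: 1250 → 1600 → 2000 → 2500 — 1 stop higher (brighter).
Net: −3 2/3 −1 1/3 +1 = −4 stops.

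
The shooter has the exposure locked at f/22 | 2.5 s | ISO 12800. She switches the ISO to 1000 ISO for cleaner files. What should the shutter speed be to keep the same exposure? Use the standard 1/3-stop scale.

ISO: 12800 → 10000 → 8000 → 6400 → 5000 → 4000 → 3200 → 2500 → 2000 → 1600 → 1250 → 1000 — 3 2/3 stops dropped (darker).
Need 3 2/3 stops brighter from the shutter speed: 2.5 → 3.2 → 4 → 5 → 6 → 8 → 10 → 13 → 15 → 20 → 25 → 30.

30 s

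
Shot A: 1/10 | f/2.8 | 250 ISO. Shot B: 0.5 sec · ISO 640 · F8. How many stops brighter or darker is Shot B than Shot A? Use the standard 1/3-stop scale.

2/3 stop brighter

Aperture: f/2.8 → f/3.2 → f/3.5 → f/4 → f/4.5 → f/5 → f/5.6 → f/6.3 → f/7.1 → f/8 — 3 stops smaller aperture (darker).
Shutter speed: 1/10 → 1/8 → 1/6 → 1/5 → 1/4 → 0.3 → 0.4 → 0.5 — 2 1/3 stops longer (brighter).
ISO: 250 → 320 → 400 → 500 → 640 — 1 1/3 stops higher (brighter).
Net: −3 +2 1/3 +1 1/3 = +2/3 stops.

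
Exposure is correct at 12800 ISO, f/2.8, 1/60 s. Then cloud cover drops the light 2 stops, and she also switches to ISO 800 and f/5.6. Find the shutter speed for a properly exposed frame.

4 s

Scene light: 2 stops darker.
ISO: 12800 → 6400 → 3200 → 1600 → 800 — 4 stops dropped (darker).
Aperture: f/2.8 → f/4 → f/5.6 — 2 stops stopped down (darker).
Net so far: 8 stops darker. Shutter speed: 1/60 → 1/30 → 1/15 → 1/8 → 1/4 → 1/2 → 1 → 2 → 4.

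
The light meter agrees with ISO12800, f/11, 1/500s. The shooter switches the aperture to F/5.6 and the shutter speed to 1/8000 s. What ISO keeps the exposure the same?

Aperture: f/11 → f/8 → f/5.6 — 2 stops wider (brighter).
Shutter speed: 1/500 → 1/1000 → 1/2000 → 1/4000 → 1/8000 — 4 stops shorter (darker).
Net change so far: 2 stops darker. Offset with the ISO: 12800 → 25600 → 51200.

ISO 51200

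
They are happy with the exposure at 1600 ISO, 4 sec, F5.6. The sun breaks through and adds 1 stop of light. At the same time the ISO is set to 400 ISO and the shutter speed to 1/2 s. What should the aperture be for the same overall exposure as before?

Scene light: 1 stop brighter.
ISO: 1600 → 800 → 400 — 2 stops dropped (darker).
Shutter speed: 4 → 2 → 1 → 1/2 — 3 stops faster (darker).
Net so far: 4 stops darker. Aperture: f/5.6 → f/4 → f/2.8 → f/2 → f/1.4.

f/1.4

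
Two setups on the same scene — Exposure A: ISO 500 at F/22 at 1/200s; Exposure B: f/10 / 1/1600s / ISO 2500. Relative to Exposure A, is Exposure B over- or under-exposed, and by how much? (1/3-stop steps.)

1 2/3 stops brighter

Aperture: f/22 → f/20 → f/18 → f/16 → f/14 → f/13 → f/11 → f/10 — 2 1/3 stops larger aperture (brighter).
Shutter speed: 1/200 → 1/250 → 1/320 → 1/400 → 1/500 → 1/640 → 1/800 → 1/1000 → 1/1250 → 1/1600 — 3 stops shorter (darker).
ISO: 500 → 640 → 800 → 1000 → 1250 → 1600 → 2000 → 2500 — 2 1/3 stops raised (brighter).
Net: +2 1/3 −3 +2 1/3 = +1 2/3 stops.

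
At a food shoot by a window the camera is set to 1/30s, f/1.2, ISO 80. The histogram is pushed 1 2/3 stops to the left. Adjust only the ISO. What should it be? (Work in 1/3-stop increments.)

ISO 250

Underexposed by 1 2/3 stops → need 1 2/3 stops brighter.
ISO: 80 → 100 → 125 → 160 → 200 → 250.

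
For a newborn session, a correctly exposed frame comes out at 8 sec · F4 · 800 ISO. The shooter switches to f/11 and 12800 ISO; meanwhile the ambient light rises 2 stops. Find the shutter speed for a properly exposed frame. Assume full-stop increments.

Scene light: 2 stops brighter.
Aperture: f/4 → f/5.6 → f/8 → f/11 — 3 stops narrower (darker).
ISO: 800 → 1600 → 3200 → 6400 → 12800 — 4 stops raised (brighter).
Net so far: 3 stops brighter. Shutter speed: 8 → 4 → 2 → 1.

1 s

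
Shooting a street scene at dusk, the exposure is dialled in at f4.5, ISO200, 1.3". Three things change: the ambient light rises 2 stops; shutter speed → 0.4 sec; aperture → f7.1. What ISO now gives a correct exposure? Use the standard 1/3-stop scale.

Scene light: 2 stops brighter.
Shutter speed: 1.3 → 1 → 0.8 → 0.6 → 0.5 → 0.4 — 1 2/3 stops faster (darker).
Aperture: f/4.5 → f/5 → f/5.6 → f/6.3 → f/7.1 — 1 1/3 stops narrower (darker).
Net so far: 1 stop darker. ISO: 200 → 250 → 320 → 400.

ISO 400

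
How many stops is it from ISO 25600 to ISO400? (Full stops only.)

25600 → 12800 → 6400 → 3200 → 1600 → 800 → 400 — count the steps: 6 stops.

6 stops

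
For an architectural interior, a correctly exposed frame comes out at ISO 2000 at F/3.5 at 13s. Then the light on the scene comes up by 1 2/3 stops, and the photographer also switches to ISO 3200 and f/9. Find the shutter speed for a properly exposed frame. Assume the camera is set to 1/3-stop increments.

15 s

Scene light: 1 2/3 stops brighter.
ISO: 2000 → 2500 → 3200 — 2/3 stop higher (brighter).
Aperture: f/3.5 → f/4 → f/4.5 → f/5 → f/5.6 → f/6.3 → f/7.1 → f/8 → f/9 — 2 2/3 stops smaller aperture (darker).
Net so far: 1/3 stop darker. Shutter speed: 13 → 15.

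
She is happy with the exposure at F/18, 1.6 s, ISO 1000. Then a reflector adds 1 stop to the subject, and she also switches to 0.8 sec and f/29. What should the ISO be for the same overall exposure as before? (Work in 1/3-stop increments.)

Scene light: 1 stop brighter.
Shutter speed: 1.6 → 1.3 → 1 → 0.8 — 1 stop faster (darker).
Aperture: f/18 → f/20 → f/22 → f/25 → f/29 — 1 1/3 stops smaller aperture (darker).
Net so far: 1 1/3 stops darker. ISO: 1000 → 1250 → 1600 → 2000 → 2500.

ISO 2500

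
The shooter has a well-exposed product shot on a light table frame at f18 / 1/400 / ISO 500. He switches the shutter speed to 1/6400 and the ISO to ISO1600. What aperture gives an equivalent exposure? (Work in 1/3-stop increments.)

Shutter speed: 1/400 → 1/500 → 1/640 → 1/800 → 1/1000 → 1/1250 → 1/1600 → 1/2000 → 1/2500 → 1/3200 → 1/4000 → 1/5000 → 1/6400 — 4 stops faster (darker).
ISO: 500 → 640 → 800 → 1000 → 1250 → 1600 — 1 2/3 stops raised (brighter).
Net change so far: 2 1/3 stops darker. Offset with the aperture: f/18 → f/16 → f/14 → f/13 → f/11 → f/10 → f/9 → f/8.

f/8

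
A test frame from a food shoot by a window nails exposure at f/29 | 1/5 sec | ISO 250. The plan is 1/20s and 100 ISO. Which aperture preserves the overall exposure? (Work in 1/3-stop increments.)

f/9

Shutter speed: 1/5 → 1/6 → 1/8 → 1/10 → 1/13 → 1/15 → 1/20 — 2 stops shorter (darker).
ISO: 250 → 200 → 160 → 125 → 100 — 1 1/3 stops dropped (darker).
Net change so far: 3 1/3 stops darker. Offset with the aperture: f/29 → f/25 → f/22 → f/20 → f/18 → f/16 → f/14 → f/13 → f/11 → f/10 → f/9.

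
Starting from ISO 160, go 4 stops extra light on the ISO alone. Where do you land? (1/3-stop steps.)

ISO: 160 → 200 → 250 → 320 → 400 → 500 → 640 → 800 → 1000 → 1250 → 1600 → 2000 → 2500 — 4 stops higher (brighter).

ISO 2500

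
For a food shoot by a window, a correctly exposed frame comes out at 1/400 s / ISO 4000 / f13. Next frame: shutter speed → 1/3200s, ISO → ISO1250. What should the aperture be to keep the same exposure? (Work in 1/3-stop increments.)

Shutter speed: 1/400 → 1/500 → 1/640 → 1/800 → 1/1000 → 1/1250 → 1/1600 → 1/2000 → 1/2500 → 1/3200 — 3 stops faster (darker).
ISO: 4000 → 3200 → 2500 → 2000 → 1600 → 1250 — 1 2/3 stops lower (darker).
Net change so far: 4 2/3 stops darker. Offset with the aperture: f/13 → f/11 → f/10 → f/9 → f/8 → f/7.1 → f/6.3 → f/5.6 → f/5 → f/4.5 → f/4 → f/3.5 → f/3.2 → f/2.8 → f/2.5.

f/2.5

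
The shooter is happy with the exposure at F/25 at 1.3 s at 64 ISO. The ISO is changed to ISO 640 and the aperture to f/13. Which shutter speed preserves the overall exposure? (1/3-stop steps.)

1/30s

ISO: 64 → 80 → 100 → 125 → 160 → 200 → 250 → 320 → 400 → 500 → 640 — 3 1/3 stops raised (brighter).
Aperture: f/25 → f/22 → f/20 → f/18 → f/16 → f/14 → f/13 — 2 stops wider (brighter).
Net change so far: 5 1/3 stops brighter. Offset with the shutter speed: 1.3 → 1 → 0.8 → 0.6 → 0.5 → 0.4 → 0.3 → 1/4 → 1/5 → 1/6 → 1/8 → 1/10 → 1/13 → 1/15 → 1/20 → 1/25 → 1/30.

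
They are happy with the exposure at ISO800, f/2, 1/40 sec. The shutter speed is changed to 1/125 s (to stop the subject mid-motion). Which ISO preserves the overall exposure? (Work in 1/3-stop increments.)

Shutter speed: 1/40 → 1/50 → 1/60 → 1/80 → 1/100 → 1/125 — 1 2/3 stops shorter (darker).
Need 1 2/3 stops brighter from the ISO: 800 → 1000 → 1250 → 1600 → 2000 → 2500.

ISO 2500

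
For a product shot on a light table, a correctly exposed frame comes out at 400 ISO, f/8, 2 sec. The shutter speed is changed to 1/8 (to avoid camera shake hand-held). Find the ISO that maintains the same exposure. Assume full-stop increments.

Shutter speed: 2 → 1 → 1/2 → 1/4 → 1/8 — 4 stops shorter (darker).
Need 4 stops brighter from the ISO: 400 → 800 → 1600 → 3200 → 6400.

ISO 6400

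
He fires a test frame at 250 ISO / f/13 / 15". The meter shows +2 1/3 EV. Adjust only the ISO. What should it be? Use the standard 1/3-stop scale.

Overexposed by 2 1/3 stops → need 2 1/3 stops darker.
ISO: 250 → 200 → 160 → 125 → 100 → 80 → 64 → 50.

ISO 50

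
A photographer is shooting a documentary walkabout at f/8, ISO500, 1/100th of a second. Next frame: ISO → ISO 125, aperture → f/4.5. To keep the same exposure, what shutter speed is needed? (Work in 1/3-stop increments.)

ISO: 500 → 400 → 320 → 250 → 200 → 160 → 125 — 2 stops dropped (darker).
Aperture: f/8 → f/7.1 → f/6.3 → f/5.6 → f/5 → f/4.5 — 1 2/3 stops opened up (brighter).
Net change so far: 1/3 stop darker. Offset with the shutter speed: 1/100 → 1/80.

1/80s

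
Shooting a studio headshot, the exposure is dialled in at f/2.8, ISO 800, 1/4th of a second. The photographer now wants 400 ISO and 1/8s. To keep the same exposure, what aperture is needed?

ISO: 800 → 400 — 1 stop dropped (darker).
Shutter speed: 1/4 → 1/8 — 1 stop faster (darker).
Net change so far: 2 stops darker. Offset with the aperture: f/2.8 → f/2 → f/1.4.

f/1.4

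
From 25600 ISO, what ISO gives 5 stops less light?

ISO 800

ISO: 25600 → 12800 → 6400 → 3200 → 1600 → 800 — 5 stops lower (darker).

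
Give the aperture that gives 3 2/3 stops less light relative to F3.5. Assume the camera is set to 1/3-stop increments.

Aperture: f/3.5 → f/4 → f/4.5 → f/5 → f/5.6 → f/6.3 → f/7.1 → f/8 → f/9 → f/10 → f/11 → f/13 — 3 2/3 stops stopped down (darker).

f/13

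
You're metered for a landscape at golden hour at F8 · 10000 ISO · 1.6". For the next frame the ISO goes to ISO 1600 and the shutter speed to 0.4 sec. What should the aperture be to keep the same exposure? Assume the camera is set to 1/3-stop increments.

ISO: 10000 → 8000 → 6400 → 5000 → 4000 → 3200 → 2500 → 2000 → 1600 — 2 2/3 stops dropped (darker).
Shutter speed: 1.6 → 1.3 → 1 → 0.8 → 0.6 → 0.5 → 0.4 — 2 stops shorter (darker).
Net change so far: 4 2/3 stops darker. Offset with the aperture: f/8 → f/7.1 → f/6.3 → f/5.6 → f/5 → f/4.5 → f/4 → f/3.5 → f/3.2 → f/2.8 → f/2.5 → f/2.2 → f/2 → f/1.8 → f/1.6.

f/1.6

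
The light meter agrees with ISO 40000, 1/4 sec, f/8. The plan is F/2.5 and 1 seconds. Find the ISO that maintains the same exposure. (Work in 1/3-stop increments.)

ISO 1000

Aperture: f/8 → f/7.1 → f/6.3 → f/5.6 → f/5 → f/4.5 → f/4 → f/3.5 → f/3.2 → f/2.8 → f/2.5 — 3 1/3 stops wider (brighter).
Shutter speed: 1/4 → 0.3 → 0.4 → 0.5 → 0.6 → 0.8 → 1 — 2 stops longer (brighter).
Net change so far: 5 1/3 stops brighter. Offset with the ISO: 40000 → 32000 → 25600 → 20000 → 16000 → 12800 → 10000 → 8000 → 6400 → 5000 → 4000 → 3200 → 2500 → 2000 → 1600 → 1250 → 1000.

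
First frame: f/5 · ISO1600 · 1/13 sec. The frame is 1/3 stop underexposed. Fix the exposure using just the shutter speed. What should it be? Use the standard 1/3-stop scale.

Underexposed by 1/3 stop → need 1/3 stop brighter.
Shutter speed: 1/13 → 1/10.

1/10s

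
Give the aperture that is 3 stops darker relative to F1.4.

Aperture: f/1.4 → f/2 → f/2.8 → f/4 — 3 stops smaller aperture (darker).

f/4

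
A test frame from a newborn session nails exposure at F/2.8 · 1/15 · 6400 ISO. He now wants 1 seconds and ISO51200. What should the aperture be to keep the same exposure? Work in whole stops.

f/32

Shutter speed: 1/15 → 1/8 → 1/4 → 1/2 → 1 — 4 stops slower (brighter).
ISO: 6400 → 12800 → 25600 → 51200 — 3 stops raised (brighter).
Net change so far: 7 stops brighter. Offset with the aperture: f/2.8 → f/4 → f/5.6 → f/8 → f/11 → f/16 → f/22 → f/32.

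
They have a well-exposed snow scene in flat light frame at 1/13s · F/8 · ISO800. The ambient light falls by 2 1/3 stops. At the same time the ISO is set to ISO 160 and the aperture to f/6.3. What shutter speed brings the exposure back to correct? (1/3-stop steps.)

Scene light: 2 1/3 stops darker.
ISO: 800 → 640 → 500 → 400 → 320 → 250 → 200 → 160 — 2 1/3 stops dropped (darker).
Aperture: f/8 → f/7.1 → f/6.3 — 2/3 stop larger aperture (brighter).
Net so far: 4 stops darker. Shutter speed: 1/13 → 1/10 → 1/8 → 1/6 → 1/5 → 1/4 → 0.3 → 0.4 → 0.5 → 0.6 → 0.8 → 1 → 1.3.

1.3 s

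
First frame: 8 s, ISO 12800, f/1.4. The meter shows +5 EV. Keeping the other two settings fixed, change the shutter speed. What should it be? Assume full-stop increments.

1/4s

Overexposed by 5 stops → need 5 stops darker.
Shutter speed: 8 → 4 → 2 → 1 → 1/2 → 1/4.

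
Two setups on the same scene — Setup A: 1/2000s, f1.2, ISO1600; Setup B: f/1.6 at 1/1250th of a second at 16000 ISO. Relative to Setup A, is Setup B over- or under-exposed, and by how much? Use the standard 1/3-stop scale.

3 1/3 stops brighter

Aperture: f/1.2 → f/1.4 → f/1.6 — 2/3 stop smaller aperture (darker).
Shutter speed: 1/2000 → 1/1600 → 1/1250 — 2/3 stop slower (brighter).
ISO: 1600 → 2000 → 2500 → 3200 → 4000 → 5000 → 6400 → 8000 → 10000 → 12800 → 16000 — 3 1/3 stops higher (brighter).
Net: −2/3 +2/3 +3 1/3 = +3 1/3 stops.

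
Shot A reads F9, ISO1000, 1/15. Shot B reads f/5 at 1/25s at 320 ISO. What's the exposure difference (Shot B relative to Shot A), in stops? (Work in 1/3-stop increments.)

2/3 stop darker

Aperture: f/9 → f/8 → f/7.1 → f/6.3 → f/5.6 → f/5 — 1 2/3 stops wider (brighter).
Shutter speed: 1/15 → 1/20 → 1/25 — 2/3 stop shorter (darker).
ISO: 1000 → 800 → 640 → 500 → 400 → 320 — 1 2/3 stops dropped (darker).
Net: +1 2/3 −2/3 −1 2/3 = −2/3 stops.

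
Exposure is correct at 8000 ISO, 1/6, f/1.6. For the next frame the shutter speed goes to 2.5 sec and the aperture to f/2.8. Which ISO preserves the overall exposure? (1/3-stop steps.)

Shutter speed: 1/6 → 1/5 → 1/4 → 0.3 → 0.4 → 0.5 → 0.6 → 0.8 → 1 → 1.3 → 1.6 → 2 → 2.5 — 4 stops longer (brighter).
Aperture: f/1.6 → f/1.8 → f/2 → f/2.2 → f/2.5 → f/2.8 — 1 2/3 stops narrower (darker).
Net change so far: 2 1/3 stops brighter. Offset with the ISO: 8000 → 6400 → 5000 → 4000 → 3200 → 2500 → 2000 → 1600.

ISO 1600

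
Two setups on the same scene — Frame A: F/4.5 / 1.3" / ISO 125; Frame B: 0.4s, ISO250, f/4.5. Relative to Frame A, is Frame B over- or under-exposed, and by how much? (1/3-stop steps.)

2/3 stop darker

Aperture: unchanged.
Shutter speed: 1.3 → 1 → 0.8 → 0.6 → 0.5 → 0.4 — 1 2/3 stops shorter (darker).
ISO: 125 → 160 → 200 → 250 — 1 stop raised (brighter).
Net: −1 2/3 +1 = −2/3 stops.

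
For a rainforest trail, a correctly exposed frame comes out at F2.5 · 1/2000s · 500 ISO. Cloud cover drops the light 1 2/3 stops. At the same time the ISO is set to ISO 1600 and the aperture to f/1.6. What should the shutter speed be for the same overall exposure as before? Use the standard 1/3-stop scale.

1/5000s

Scene light: 1 2/3 stops darker.
ISO: 500 → 640 → 800 → 1000 → 1250 → 1600 — 1 2/3 stops raised (brighter).
Aperture: f/2.5 → f/2.2 → f/2 → f/1.8 → f/1.6 — 1 1/3 stops wider (brighter).
Net so far: 1 1/3 stops brighter. Shutter speed: 1/2000 → 1/2500 → 1/3200 → 1/4000 → 1/5000.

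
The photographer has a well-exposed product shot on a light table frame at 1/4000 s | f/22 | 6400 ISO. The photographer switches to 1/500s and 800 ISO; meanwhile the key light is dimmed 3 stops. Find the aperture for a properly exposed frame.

Scene light: 3 stops darker.
Shutter speed: 1/4000 → 1/2000 → 1/1000 → 1/500 — 3 stops slower (brighter).
ISO: 6400 → 3200 → 1600 → 800 — 3 stops dropped (darker).
Net so far: 3 stops darker. Aperture: f/22 → f/16 → f/11 → f/8.

f/8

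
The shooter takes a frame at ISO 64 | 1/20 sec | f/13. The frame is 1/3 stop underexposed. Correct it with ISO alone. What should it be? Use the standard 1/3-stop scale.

ISO 80

Underexposed by 1/3 stop → need 1/3 stop brighter.
ISO: 64 → 80.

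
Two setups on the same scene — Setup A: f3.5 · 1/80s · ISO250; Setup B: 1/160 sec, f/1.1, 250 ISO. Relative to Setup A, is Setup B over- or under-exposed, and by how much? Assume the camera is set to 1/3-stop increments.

2 1/3 stops brighter

Aperture: f/3.5 → f/3.2 → f/2.8 → f/2.5 → f/2.2 → f/2 → f/1.8 → f/1.6 → f/1.4 → f/1.2 → f/1.1 — 3 1/3 stops opened up (brighter).
Shutter speed: 1/80 → 1/100 → 1/125 → 1/160 — 1 stop faster (darker).
ISO: unchanged.
Net: +3 1/3 −1 = +2 1/3 stops.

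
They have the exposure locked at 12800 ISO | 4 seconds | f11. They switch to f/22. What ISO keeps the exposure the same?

Aperture: f/11 → f/16 → f/22 — 2 stops smaller aperture (darker).
Need 2 stops brighter from the ISO: 12800 → 25600 → 51200.

ISO 51200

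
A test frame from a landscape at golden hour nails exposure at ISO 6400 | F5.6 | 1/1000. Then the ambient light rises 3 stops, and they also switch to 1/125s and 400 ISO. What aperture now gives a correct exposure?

f/11

Scene light: 3 stops brighter.
Shutter speed: 1/1000 → 1/500 → 1/250 → 1/125 — 3 stops slower (brighter).
ISO: 6400 → 3200 → 1600 → 800 → 400 — 4 stops dropped (darker).
Net so far: 2 stops brighter. Aperture: f/5.6 → f/8 → f/11.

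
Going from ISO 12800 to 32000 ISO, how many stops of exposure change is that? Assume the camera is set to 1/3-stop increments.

12800 → 16000 → 20000 → 25600 → 32000 — count the steps: 4 third-stops = 1 1/3 stops.

1 1/3 stops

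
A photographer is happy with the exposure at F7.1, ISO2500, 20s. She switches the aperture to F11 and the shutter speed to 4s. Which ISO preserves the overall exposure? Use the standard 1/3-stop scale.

ISO 32000

Aperture: f/7.1 → f/8 → f/9 → f/10 → f/11 — 1 1/3 stops smaller aperture (darker).
Shutter speed: 20 → 15 → 13 → 10 → 8 → 6 → 5 → 4 — 2 1/3 stops shorter (darker).
Net change so far: 3 2/3 stops darker. Offset with the ISO: 2500 → 3200 → 4000 → 5000 → 6400 → 8000 → 10000 → 12800 → 16000 → 20000 → 25600 → 32000.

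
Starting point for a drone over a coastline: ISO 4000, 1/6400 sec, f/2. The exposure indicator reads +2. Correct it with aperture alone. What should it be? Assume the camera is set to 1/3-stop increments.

Overexposed by 2 stops → need 2 stops darker.
Aperture: f/2 → f/2.2 → f/2.5 → f/2.8 → f/3.2 → f/3.5 → f/4.

f/4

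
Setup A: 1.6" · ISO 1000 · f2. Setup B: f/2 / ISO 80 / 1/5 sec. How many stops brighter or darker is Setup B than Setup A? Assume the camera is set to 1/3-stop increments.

6 2/3 stops darker

Aperture: unchanged.
Shutter speed: 1.6 → 1.3 → 1 → 0.8 → 0.6 → 0.5 → 0.4 → 0.3 → 1/4 → 1/5 — 3 stops shorter (darker).
ISO: 1000 → 800 → 640 → 500 → 400 → 320 → 250 → 200 → 160 → 125 → 100 → 80 — 3 2/3 stops lower (darker).
Net: −3 −3 2/3 = −6 2/3 stops.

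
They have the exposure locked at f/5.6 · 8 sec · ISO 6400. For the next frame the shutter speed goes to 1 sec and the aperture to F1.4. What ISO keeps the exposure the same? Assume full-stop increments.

Shutter speed: 8 → 4 → 2 → 1 — 3 stops shorter (darker).
Aperture: f/5.6 → f/4 → f/2.8 → f/2 → f/1.4 — 4 stops larger aperture (brighter).
Net change so far: 1 stop brighter. Offset with the ISO: 6400 → 3200.

ISO 3200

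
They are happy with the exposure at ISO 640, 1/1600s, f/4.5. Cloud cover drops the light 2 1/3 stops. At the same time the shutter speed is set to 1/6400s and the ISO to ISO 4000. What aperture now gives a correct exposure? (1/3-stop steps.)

f/2.5

Scene light: 2 1/3 stops darker.
Shutter speed: 1/1600 → 1/2000 → 1/2500 → 1/3200 → 1/4000 → 1/5000 → 1/6400 — 2 stops faster (darker).
ISO: 640 → 800 → 1000 → 1250 → 1600 → 2000 → 2500 → 3200 → 4000 — 2 2/3 stops higher (brighter).
Net so far: 1 2/3 stops darker. Aperture: f/4.5 → f/4 → f/3.5 → f/3.2 → f/2.8 → f/2.5.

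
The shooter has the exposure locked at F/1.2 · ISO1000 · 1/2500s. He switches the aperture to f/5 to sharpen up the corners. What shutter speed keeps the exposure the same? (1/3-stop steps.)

Aperture: f/1.2 → f/1.4 → f/1.6 → f/1.8 → f/2 → f/2.2 → f/2.5 → f/2.8 → f/3.2 → f/3.5 → f/4 → f/4.5 → f/5 — 4 stops narrower (darker).
Need 4 stops brighter from the shutter speed: 1/2500 → 1/2000 → 1/1600 → 1/1250 → 1/1000 → 1/800 → 1/640 → 1/500 → 1/400 → 1/320 → 1/250 → 1/200 → 1/160.

1/160s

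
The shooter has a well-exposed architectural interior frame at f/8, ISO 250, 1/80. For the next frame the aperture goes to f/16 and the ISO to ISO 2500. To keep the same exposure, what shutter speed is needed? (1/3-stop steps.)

1/200s

Aperture: f/8 → f/9 → f/10 → f/11 → f/13 → f/14 → f/16 — 2 stops stopped down (darker).
ISO: 250 → 320 → 400 → 500 → 640 → 800 → 1000 → 1250 → 1600 → 2000 → 2500 — 3 1/3 stops higher (brighter).
Net change so far: 1 1/3 stops brighter. Offset with the shutter speed: 1/80 → 1/100 → 1/125 → 1/160 → 1/200.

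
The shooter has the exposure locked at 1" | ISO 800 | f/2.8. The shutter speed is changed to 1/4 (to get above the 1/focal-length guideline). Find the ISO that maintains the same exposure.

Shutter speed: 1 → 1/2 → 1/4 — 2 stops shorter (darker).
Need 2 stops brighter from the ISO: 800 → 1600 → 3200.

ISO 3200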